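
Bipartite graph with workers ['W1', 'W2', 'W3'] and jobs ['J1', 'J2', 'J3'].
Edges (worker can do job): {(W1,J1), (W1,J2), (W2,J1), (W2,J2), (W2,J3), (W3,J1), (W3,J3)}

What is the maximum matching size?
Maximum matching size = 3

Maximum matching: {(W1,J2), (W2,J3), (W3,J1)}
Size: 3

This assigns 3 workers to 3 distinct jobs.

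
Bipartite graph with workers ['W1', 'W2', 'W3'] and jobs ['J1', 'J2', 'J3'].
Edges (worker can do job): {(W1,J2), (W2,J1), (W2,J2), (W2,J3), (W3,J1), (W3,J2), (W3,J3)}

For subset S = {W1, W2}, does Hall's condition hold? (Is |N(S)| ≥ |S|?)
Yes: |N(S)| = 3, |S| = 2

Subset S = {W1, W2}
Neighbors N(S) = {J1, J2, J3}

|N(S)| = 3, |S| = 2
Hall's condition: |N(S)| ≥ |S| is satisfied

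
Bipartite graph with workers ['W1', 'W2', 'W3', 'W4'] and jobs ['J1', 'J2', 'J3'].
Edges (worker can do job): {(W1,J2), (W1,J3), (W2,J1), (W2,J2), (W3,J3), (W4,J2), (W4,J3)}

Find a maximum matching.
Matching: {(W2,J1), (W3,J3), (W4,J2)}

Maximum matching (size 3):
  W2 → J1
  W3 → J3
  W4 → J2

Each worker is assigned to at most one job, and each job to at most one worker.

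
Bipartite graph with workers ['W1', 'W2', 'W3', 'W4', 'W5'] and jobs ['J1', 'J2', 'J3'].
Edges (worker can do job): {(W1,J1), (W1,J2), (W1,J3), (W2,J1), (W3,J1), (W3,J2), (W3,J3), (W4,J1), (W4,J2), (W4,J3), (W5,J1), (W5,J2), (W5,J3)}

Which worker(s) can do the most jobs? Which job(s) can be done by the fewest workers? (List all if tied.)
Most versatile: W1, W3, W4, W5 (3 jobs); Least covered: J2, J3 (4 workers)

Worker degrees (jobs they can do): W1:3, W2:1, W3:3, W4:3, W5:3
Job degrees (workers who can do it): J1:5, J2:4, J3:4

Maximum worker degree is 3, achieved by: W1, W3, W4, W5
Minimum job degree is 4, achieved by: J2, J3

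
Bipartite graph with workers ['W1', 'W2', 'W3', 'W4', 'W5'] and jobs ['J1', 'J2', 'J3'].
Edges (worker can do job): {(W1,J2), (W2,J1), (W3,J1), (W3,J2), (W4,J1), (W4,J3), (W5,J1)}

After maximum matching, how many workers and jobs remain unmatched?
Unmatched: 2 workers, 0 jobs

Maximum matching size: 3
Workers: 5 total, 3 matched, 2 unmatched
Jobs: 3 total, 3 matched, 0 unmatched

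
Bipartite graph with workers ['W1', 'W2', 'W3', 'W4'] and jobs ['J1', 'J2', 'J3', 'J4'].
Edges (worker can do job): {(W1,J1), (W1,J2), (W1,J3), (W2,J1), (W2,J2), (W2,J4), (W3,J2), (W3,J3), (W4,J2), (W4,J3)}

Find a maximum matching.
Matching: {(W1,J1), (W2,J4), (W3,J2), (W4,J3)}

Maximum matching (size 4):
  W1 → J1
  W2 → J4
  W3 → J2
  W4 → J3

Each worker is assigned to at most one job, and each job to at most one worker.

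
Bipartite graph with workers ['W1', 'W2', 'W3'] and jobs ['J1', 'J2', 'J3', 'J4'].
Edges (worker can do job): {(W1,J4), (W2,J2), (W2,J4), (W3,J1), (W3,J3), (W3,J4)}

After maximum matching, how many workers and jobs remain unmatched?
Unmatched: 0 workers, 1 jobs

Maximum matching size: 3
Workers: 3 total, 3 matched, 0 unmatched
Jobs: 4 total, 3 matched, 1 unmatched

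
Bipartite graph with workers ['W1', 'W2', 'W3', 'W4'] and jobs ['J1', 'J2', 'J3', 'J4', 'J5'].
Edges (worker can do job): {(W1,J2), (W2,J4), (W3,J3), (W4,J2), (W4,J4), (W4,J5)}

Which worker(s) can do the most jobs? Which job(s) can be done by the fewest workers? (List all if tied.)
Most versatile: W4 (3 jobs); Least covered: J1 (0 workers)

Worker degrees (jobs they can do): W1:1, W2:1, W3:1, W4:3
Job degrees (workers who can do it): J1:0, J2:2, J3:1, J4:2, J5:1

Maximum worker degree is 3, achieved by: W4
Minimum job degree is 0, achieved by: J1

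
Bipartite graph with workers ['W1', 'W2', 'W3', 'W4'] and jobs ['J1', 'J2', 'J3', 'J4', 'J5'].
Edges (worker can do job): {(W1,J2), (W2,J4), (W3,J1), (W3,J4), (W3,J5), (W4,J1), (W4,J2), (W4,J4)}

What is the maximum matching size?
Maximum matching size = 4

Maximum matching: {(W1,J2), (W2,J4), (W3,J5), (W4,J1)}
Size: 4

This assigns 4 workers to 4 distinct jobs.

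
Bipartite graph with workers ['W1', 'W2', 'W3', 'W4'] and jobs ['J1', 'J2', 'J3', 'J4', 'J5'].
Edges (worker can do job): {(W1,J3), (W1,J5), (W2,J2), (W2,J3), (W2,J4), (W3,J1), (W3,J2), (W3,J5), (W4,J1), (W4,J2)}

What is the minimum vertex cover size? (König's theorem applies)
Minimum vertex cover size = 4

By König's theorem: in bipartite graphs,
min vertex cover = max matching = 4

Maximum matching has size 4, so minimum vertex cover also has size 4.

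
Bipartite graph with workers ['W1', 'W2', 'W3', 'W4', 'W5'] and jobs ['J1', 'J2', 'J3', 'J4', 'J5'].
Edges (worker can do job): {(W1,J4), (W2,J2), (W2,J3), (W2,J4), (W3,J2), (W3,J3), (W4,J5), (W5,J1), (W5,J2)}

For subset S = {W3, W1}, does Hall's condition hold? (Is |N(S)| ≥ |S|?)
Yes: |N(S)| = 3, |S| = 2

Subset S = {W3, W1}
Neighbors N(S) = {J2, J3, J4}

|N(S)| = 3, |S| = 2
Hall's condition: |N(S)| ≥ |S| is satisfied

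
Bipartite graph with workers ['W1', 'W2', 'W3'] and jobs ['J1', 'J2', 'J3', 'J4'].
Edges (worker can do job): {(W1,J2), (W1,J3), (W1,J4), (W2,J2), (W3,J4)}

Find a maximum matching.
Matching: {(W1,J3), (W2,J2), (W3,J4)}

Maximum matching (size 3):
  W1 → J3
  W2 → J2
  W3 → J4

Each worker is assigned to at most one job, and each job to at most one worker.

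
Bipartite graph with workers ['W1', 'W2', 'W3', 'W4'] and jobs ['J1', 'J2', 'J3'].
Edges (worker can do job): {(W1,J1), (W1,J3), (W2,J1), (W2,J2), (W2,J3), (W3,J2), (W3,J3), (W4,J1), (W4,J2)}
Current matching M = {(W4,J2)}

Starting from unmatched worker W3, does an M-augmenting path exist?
Yes: W3 → J3

An M-augmenting path alternates non-matching / matching edges, starting and ending at unmatched vertices.
Path: W3 → J3
(J3 is unmatched in M, so the path is augmenting.)
Flipping edges along this path would increase |M| from 1 to 2.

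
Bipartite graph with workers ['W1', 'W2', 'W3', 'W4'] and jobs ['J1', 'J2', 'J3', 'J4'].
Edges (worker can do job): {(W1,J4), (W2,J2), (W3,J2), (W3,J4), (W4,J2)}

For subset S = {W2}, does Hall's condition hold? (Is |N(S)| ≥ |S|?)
Yes: |N(S)| = 1, |S| = 1

Subset S = {W2}
Neighbors N(S) = {J2}

|N(S)| = 1, |S| = 1
Hall's condition: |N(S)| ≥ |S| is satisfied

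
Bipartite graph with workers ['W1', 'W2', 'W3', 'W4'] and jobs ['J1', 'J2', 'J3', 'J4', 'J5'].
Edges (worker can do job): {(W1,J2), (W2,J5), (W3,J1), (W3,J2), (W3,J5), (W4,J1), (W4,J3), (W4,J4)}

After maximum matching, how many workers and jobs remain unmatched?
Unmatched: 0 workers, 1 jobs

Maximum matching size: 4
Workers: 4 total, 4 matched, 0 unmatched
Jobs: 5 total, 4 matched, 1 unmatched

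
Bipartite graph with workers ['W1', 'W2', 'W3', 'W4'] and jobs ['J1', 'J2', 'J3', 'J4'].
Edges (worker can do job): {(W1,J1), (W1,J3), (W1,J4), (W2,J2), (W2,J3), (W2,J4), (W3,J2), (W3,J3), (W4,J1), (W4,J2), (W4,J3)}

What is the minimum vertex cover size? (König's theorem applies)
Minimum vertex cover size = 4

By König's theorem: in bipartite graphs,
min vertex cover = max matching = 4

Maximum matching has size 4, so minimum vertex cover also has size 4.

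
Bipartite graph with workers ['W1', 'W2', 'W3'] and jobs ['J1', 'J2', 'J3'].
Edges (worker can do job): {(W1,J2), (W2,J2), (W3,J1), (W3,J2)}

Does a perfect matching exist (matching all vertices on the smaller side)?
No, maximum matching has size 2 < 3

Maximum matching has size 2, need 3 for perfect matching.
Unmatched workers: ['W2']
Unmatched jobs: ['J3']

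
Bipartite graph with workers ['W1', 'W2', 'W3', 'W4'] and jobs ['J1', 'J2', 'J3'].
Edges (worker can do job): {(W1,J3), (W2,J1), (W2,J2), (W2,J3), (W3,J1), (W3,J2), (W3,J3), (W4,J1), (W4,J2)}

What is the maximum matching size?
Maximum matching size = 3

Maximum matching: {(W2,J2), (W3,J3), (W4,J1)}
Size: 3

This assigns 3 workers to 3 distinct jobs.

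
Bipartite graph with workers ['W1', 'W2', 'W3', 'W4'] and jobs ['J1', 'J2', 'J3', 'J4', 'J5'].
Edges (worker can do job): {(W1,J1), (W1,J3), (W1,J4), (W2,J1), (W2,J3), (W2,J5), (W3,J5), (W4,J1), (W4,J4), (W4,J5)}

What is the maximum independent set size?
Maximum independent set = 5

By König's theorem:
- Min vertex cover = Max matching = 4
- Max independent set = Total vertices - Min vertex cover
- Max independent set = 9 - 4 = 5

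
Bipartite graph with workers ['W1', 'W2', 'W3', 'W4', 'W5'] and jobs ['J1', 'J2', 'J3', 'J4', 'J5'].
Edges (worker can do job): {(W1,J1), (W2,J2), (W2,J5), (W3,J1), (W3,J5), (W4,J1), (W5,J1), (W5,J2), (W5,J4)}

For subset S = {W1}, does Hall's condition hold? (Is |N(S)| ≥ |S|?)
Yes: |N(S)| = 1, |S| = 1

Subset S = {W1}
Neighbors N(S) = {J1}

|N(S)| = 1, |S| = 1
Hall's condition: |N(S)| ≥ |S| is satisfied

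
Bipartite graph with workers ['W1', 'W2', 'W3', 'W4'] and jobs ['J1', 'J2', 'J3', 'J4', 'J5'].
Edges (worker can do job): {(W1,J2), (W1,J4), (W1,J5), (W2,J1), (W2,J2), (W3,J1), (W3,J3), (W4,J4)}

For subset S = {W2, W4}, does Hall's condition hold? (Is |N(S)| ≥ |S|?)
Yes: |N(S)| = 3, |S| = 2

Subset S = {W2, W4}
Neighbors N(S) = {J1, J2, J4}

|N(S)| = 3, |S| = 2
Hall's condition: |N(S)| ≥ |S| is satisfied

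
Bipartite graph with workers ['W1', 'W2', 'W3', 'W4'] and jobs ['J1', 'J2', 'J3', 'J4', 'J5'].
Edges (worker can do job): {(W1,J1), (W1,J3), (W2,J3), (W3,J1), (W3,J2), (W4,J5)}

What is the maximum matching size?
Maximum matching size = 4

Maximum matching: {(W1,J1), (W2,J3), (W3,J2), (W4,J5)}
Size: 4

This assigns 4 workers to 4 distinct jobs.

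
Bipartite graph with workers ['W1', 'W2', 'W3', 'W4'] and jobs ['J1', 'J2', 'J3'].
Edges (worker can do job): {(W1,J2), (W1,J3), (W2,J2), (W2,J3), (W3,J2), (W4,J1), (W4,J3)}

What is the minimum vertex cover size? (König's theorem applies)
Minimum vertex cover size = 3

By König's theorem: in bipartite graphs,
min vertex cover = max matching = 3

Maximum matching has size 3, so minimum vertex cover also has size 3.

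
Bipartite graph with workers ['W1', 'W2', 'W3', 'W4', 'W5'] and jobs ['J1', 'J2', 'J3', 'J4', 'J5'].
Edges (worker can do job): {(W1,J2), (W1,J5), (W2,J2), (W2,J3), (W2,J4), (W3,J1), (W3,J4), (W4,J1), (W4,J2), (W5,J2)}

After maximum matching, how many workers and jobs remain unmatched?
Unmatched: 0 workers, 0 jobs

Maximum matching size: 5
Workers: 5 total, 5 matched, 0 unmatched
Jobs: 5 total, 5 matched, 0 unmatched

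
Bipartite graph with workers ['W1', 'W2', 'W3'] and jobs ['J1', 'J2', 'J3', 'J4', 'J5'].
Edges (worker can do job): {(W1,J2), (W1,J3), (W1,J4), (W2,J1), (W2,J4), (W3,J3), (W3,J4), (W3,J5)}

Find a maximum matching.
Matching: {(W1,J4), (W2,J1), (W3,J3)}

Maximum matching (size 3):
  W1 → J4
  W2 → J1
  W3 → J3

Each worker is assigned to at most one job, and each job to at most one worker.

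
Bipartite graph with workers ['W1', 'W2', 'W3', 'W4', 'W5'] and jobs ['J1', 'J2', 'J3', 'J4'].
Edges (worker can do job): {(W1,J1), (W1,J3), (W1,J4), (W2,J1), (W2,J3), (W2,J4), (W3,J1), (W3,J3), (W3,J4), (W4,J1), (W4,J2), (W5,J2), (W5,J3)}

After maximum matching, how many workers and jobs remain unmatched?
Unmatched: 1 workers, 0 jobs

Maximum matching size: 4
Workers: 5 total, 4 matched, 1 unmatched
Jobs: 4 total, 4 matched, 0 unmatched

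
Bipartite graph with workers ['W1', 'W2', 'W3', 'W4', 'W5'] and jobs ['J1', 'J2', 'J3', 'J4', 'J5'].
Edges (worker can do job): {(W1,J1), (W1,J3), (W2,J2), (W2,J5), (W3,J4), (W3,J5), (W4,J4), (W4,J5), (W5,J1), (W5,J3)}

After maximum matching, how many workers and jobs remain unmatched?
Unmatched: 0 workers, 0 jobs

Maximum matching size: 5
Workers: 5 total, 5 matched, 0 unmatched
Jobs: 5 total, 5 matched, 0 unmatched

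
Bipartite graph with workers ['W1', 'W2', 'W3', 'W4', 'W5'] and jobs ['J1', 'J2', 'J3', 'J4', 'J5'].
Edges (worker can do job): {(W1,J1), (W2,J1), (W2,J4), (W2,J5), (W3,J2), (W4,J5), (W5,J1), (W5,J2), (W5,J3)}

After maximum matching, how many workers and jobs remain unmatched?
Unmatched: 0 workers, 0 jobs

Maximum matching size: 5
Workers: 5 total, 5 matched, 0 unmatched
Jobs: 5 total, 5 matched, 0 unmatched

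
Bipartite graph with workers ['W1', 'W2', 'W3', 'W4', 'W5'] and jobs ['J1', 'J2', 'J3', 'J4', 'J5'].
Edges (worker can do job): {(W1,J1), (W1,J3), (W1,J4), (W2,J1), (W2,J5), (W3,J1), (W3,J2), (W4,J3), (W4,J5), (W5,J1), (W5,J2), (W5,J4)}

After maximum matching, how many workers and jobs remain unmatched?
Unmatched: 0 workers, 0 jobs

Maximum matching size: 5
Workers: 5 total, 5 matched, 0 unmatched
Jobs: 5 total, 5 matched, 0 unmatched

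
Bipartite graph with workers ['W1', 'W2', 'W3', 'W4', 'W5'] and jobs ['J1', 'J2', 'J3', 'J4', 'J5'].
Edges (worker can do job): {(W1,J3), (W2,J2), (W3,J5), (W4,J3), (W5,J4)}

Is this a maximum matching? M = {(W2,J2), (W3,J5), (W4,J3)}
No, size 3 is not maximum

Proposed matching has size 3.
Maximum matching size for this graph: 4.

This is NOT maximum - can be improved to size 4.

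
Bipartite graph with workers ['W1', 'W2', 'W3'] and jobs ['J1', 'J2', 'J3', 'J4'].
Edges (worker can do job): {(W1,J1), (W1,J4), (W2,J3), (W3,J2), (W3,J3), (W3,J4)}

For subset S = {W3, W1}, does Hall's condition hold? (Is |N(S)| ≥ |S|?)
Yes: |N(S)| = 4, |S| = 2

Subset S = {W3, W1}
Neighbors N(S) = {J1, J2, J3, J4}

|N(S)| = 4, |S| = 2
Hall's condition: |N(S)| ≥ |S| is satisfied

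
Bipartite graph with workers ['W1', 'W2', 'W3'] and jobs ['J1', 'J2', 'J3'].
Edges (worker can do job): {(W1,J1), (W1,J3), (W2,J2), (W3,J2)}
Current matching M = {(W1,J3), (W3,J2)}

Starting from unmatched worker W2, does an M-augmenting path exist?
No augmenting path from W2

Alternating search from W2 reaches jobs: {J2}.
Every reachable job is already matched in M, and following those matched edges back to workers exposes no further unvisited jobs.
No M-augmenting path from W2 exists.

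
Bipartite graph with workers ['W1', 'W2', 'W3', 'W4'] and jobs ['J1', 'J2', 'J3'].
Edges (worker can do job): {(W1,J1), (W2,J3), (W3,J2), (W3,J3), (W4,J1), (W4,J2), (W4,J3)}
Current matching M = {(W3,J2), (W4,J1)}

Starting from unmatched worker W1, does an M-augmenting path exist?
Yes: W1 → J1 → W4 → J3

An M-augmenting path alternates non-matching / matching edges, starting and ending at unmatched vertices.
Path: W1 → J1 → W4 → J3
(J3 is unmatched in M, so the path is augmenting.)
Flipping edges along this path would increase |M| from 2 to 3.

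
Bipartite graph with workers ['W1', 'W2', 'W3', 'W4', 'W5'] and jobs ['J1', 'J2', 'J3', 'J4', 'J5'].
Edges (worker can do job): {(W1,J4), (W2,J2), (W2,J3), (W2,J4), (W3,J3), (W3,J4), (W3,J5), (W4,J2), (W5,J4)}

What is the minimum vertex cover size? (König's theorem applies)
Minimum vertex cover size = 4

By König's theorem: in bipartite graphs,
min vertex cover = max matching = 4

Maximum matching has size 4, so minimum vertex cover also has size 4.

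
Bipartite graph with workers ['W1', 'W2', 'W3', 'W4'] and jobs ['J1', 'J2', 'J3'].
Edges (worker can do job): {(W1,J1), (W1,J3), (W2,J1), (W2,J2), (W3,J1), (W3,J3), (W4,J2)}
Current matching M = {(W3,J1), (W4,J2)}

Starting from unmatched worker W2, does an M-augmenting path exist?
Yes: W2 → J1 → W3 → J3

An M-augmenting path alternates non-matching / matching edges, starting and ending at unmatched vertices.
Path: W2 → J1 → W3 → J3
(J3 is unmatched in M, so the path is augmenting.)
Flipping edges along this path would increase |M| from 2 to 3.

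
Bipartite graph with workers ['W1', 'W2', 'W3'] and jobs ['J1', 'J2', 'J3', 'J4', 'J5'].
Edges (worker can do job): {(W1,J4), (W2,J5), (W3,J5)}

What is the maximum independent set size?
Maximum independent set = 6

By König's theorem:
- Min vertex cover = Max matching = 2
- Max independent set = Total vertices - Min vertex cover
- Max independent set = 8 - 2 = 6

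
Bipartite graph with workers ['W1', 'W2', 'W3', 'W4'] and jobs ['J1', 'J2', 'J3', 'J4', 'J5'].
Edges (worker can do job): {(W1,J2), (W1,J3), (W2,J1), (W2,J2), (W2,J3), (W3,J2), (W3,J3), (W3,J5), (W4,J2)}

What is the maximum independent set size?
Maximum independent set = 5

By König's theorem:
- Min vertex cover = Max matching = 4
- Max independent set = Total vertices - Min vertex cover
- Max independent set = 9 - 4 = 5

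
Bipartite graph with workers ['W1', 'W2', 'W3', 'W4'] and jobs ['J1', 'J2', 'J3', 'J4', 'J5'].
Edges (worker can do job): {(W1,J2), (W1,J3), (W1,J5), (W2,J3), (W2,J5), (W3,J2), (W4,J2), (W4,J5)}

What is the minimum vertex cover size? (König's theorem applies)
Minimum vertex cover size = 3

By König's theorem: in bipartite graphs,
min vertex cover = max matching = 3

Maximum matching has size 3, so minimum vertex cover also has size 3.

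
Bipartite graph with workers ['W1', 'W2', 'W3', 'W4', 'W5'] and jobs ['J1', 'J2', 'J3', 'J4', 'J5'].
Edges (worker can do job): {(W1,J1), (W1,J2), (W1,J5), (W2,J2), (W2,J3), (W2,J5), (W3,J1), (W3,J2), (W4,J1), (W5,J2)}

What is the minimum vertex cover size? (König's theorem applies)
Minimum vertex cover size = 4

By König's theorem: in bipartite graphs,
min vertex cover = max matching = 4

Maximum matching has size 4, so minimum vertex cover also has size 4.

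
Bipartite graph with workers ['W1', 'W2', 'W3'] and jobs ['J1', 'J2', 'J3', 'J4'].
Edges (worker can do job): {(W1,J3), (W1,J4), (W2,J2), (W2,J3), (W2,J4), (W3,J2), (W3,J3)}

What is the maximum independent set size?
Maximum independent set = 4

By König's theorem:
- Min vertex cover = Max matching = 3
- Max independent set = Total vertices - Min vertex cover
- Max independent set = 7 - 3 = 4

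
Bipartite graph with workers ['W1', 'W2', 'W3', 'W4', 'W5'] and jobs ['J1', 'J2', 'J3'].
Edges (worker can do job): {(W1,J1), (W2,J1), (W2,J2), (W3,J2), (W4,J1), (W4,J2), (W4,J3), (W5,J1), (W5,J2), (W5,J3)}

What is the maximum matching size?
Maximum matching size = 3

Maximum matching: {(W3,J2), (W4,J3), (W5,J1)}
Size: 3

This assigns 3 workers to 3 distinct jobs.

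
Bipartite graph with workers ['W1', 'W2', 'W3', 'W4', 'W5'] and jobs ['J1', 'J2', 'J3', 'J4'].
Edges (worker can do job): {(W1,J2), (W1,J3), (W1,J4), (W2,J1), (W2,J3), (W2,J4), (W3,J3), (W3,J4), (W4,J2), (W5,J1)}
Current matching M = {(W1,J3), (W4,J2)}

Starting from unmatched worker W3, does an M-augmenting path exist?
Yes: W3 → J4

An M-augmenting path alternates non-matching / matching edges, starting and ending at unmatched vertices.
Path: W3 → J4
(J4 is unmatched in M, so the path is augmenting.)
Flipping edges along this path would increase |M| from 2 to 3.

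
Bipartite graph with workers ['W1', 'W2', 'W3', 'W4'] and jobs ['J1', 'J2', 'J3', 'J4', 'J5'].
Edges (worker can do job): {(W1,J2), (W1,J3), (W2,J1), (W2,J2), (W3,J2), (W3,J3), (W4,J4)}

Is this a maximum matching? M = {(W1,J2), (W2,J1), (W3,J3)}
No, size 3 is not maximum

Proposed matching has size 3.
Maximum matching size for this graph: 4.

This is NOT maximum - can be improved to size 4.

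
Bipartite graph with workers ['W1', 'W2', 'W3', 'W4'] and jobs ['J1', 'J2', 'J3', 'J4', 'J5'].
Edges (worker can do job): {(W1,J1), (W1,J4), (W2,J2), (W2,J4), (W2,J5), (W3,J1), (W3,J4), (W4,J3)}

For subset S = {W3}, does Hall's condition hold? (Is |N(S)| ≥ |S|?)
Yes: |N(S)| = 2, |S| = 1

Subset S = {W3}
Neighbors N(S) = {J1, J4}

|N(S)| = 2, |S| = 1
Hall's condition: |N(S)| ≥ |S| is satisfied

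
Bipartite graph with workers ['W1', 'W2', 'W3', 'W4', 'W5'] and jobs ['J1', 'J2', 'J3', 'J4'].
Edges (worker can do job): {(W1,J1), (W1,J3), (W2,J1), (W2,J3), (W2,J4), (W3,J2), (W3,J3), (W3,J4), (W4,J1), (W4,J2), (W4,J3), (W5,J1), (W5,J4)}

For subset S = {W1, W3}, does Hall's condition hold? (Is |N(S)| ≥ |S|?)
Yes: |N(S)| = 4, |S| = 2

Subset S = {W1, W3}
Neighbors N(S) = {J1, J2, J3, J4}

|N(S)| = 4, |S| = 2
Hall's condition: |N(S)| ≥ |S| is satisfied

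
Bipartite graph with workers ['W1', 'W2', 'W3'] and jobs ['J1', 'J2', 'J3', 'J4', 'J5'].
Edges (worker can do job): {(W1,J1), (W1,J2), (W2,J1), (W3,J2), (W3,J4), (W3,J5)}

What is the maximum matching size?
Maximum matching size = 3

Maximum matching: {(W1,J2), (W2,J1), (W3,J5)}
Size: 3

This assigns 3 workers to 3 distinct jobs.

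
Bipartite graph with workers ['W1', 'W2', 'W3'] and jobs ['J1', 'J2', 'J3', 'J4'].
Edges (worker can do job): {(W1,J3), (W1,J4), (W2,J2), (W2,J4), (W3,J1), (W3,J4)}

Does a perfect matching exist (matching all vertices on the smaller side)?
Yes, perfect matching exists (size 3)

Perfect matching: {(W1,J3), (W2,J2), (W3,J1)}
All 3 vertices on the smaller side are matched.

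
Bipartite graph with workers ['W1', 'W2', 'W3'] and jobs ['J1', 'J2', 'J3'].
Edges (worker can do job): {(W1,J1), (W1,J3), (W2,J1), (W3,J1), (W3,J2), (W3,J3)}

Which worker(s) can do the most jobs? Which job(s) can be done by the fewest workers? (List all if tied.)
Most versatile: W3 (3 jobs); Least covered: J2 (1 workers)

Worker degrees (jobs they can do): W1:2, W2:1, W3:3
Job degrees (workers who can do it): J1:3, J2:1, J3:2

Maximum worker degree is 3, achieved by: W3
Minimum job degree is 1, achieved by: J2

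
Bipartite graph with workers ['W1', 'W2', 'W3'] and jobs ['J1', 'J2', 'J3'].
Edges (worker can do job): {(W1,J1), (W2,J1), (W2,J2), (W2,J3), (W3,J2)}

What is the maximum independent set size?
Maximum independent set = 3

By König's theorem:
- Min vertex cover = Max matching = 3
- Max independent set = Total vertices - Min vertex cover
- Max independent set = 6 - 3 = 3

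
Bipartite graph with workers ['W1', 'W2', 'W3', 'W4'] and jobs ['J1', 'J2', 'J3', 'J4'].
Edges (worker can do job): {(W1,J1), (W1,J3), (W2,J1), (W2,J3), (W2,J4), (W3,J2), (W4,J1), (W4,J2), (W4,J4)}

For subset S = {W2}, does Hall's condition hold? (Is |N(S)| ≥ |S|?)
Yes: |N(S)| = 3, |S| = 1

Subset S = {W2}
Neighbors N(S) = {J1, J3, J4}

|N(S)| = 3, |S| = 1
Hall's condition: |N(S)| ≥ |S| is satisfied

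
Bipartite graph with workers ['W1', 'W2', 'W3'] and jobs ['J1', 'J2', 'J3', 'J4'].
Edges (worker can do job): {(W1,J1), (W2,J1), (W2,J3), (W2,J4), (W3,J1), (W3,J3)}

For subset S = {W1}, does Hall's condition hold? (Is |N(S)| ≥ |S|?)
Yes: |N(S)| = 1, |S| = 1

Subset S = {W1}
Neighbors N(S) = {J1}

|N(S)| = 1, |S| = 1
Hall's condition: |N(S)| ≥ |S| is satisfied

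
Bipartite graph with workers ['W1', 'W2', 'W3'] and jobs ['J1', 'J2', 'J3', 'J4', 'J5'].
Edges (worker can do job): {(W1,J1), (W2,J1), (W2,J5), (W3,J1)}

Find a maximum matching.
Matching: {(W2,J5), (W3,J1)}

Maximum matching (size 2):
  W2 → J5
  W3 → J1

Each worker is assigned to at most one job, and each job to at most one worker.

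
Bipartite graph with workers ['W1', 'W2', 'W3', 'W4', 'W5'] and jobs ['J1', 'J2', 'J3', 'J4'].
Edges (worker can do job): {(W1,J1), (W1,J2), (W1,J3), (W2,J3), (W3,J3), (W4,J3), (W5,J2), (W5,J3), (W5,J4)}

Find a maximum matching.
Matching: {(W1,J1), (W3,J3), (W5,J4)}

Maximum matching (size 3):
  W1 → J1
  W3 → J3
  W5 → J4

Each worker is assigned to at most one job, and each job to at most one worker.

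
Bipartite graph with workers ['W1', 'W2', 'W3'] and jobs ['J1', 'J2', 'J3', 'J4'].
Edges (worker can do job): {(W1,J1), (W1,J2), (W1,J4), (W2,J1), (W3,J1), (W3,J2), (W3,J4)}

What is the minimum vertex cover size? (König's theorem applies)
Minimum vertex cover size = 3

By König's theorem: in bipartite graphs,
min vertex cover = max matching = 3

Maximum matching has size 3, so minimum vertex cover also has size 3.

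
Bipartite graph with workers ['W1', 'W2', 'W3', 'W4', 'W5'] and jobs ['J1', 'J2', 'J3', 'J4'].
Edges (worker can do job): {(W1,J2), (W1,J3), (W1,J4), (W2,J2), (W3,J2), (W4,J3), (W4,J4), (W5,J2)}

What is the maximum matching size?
Maximum matching size = 3

Maximum matching: {(W1,J4), (W3,J2), (W4,J3)}
Size: 3

This assigns 3 workers to 3 distinct jobs.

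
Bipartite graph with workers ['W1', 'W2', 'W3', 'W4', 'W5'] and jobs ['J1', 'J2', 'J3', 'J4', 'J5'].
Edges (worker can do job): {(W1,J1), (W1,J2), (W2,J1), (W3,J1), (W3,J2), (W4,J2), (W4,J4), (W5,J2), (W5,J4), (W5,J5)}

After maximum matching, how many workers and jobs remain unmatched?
Unmatched: 1 workers, 1 jobs

Maximum matching size: 4
Workers: 5 total, 4 matched, 1 unmatched
Jobs: 5 total, 4 matched, 1 unmatched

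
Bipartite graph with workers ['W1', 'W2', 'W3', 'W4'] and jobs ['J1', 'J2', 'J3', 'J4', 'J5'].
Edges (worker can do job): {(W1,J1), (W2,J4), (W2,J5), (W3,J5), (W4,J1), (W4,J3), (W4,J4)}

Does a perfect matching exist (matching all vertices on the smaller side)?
Yes, perfect matching exists (size 4)

Perfect matching: {(W1,J1), (W2,J4), (W3,J5), (W4,J3)}
All 4 vertices on the smaller side are matched.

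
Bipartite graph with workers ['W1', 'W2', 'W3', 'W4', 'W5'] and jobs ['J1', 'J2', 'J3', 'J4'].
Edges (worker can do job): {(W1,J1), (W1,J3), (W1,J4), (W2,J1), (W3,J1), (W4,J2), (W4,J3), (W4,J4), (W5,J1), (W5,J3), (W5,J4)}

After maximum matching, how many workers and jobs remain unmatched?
Unmatched: 1 workers, 0 jobs

Maximum matching size: 4
Workers: 5 total, 4 matched, 1 unmatched
Jobs: 4 total, 4 matched, 0 unmatched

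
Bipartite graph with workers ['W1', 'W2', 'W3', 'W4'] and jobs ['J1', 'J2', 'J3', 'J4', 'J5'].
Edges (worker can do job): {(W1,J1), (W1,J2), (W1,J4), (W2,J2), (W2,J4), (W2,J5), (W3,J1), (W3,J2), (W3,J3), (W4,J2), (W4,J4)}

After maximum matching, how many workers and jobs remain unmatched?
Unmatched: 0 workers, 1 jobs

Maximum matching size: 4
Workers: 4 total, 4 matched, 0 unmatched
Jobs: 5 total, 4 matched, 1 unmatched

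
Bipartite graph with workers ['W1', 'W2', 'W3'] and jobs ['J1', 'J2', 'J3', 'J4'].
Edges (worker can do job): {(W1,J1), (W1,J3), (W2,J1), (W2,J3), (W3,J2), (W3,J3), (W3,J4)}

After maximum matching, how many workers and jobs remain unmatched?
Unmatched: 0 workers, 1 jobs

Maximum matching size: 3
Workers: 3 total, 3 matched, 0 unmatched
Jobs: 4 total, 3 matched, 1 unmatched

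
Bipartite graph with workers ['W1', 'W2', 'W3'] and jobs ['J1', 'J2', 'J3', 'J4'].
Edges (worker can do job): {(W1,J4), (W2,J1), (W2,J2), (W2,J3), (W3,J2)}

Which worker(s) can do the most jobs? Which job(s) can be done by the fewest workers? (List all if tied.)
Most versatile: W2 (3 jobs); Least covered: J1, J3, J4 (1 workers)

Worker degrees (jobs they can do): W1:1, W2:3, W3:1
Job degrees (workers who can do it): J1:1, J2:2, J3:1, J4:1

Maximum worker degree is 3, achieved by: W2
Minimum job degree is 1, achieved by: J1, J3, J4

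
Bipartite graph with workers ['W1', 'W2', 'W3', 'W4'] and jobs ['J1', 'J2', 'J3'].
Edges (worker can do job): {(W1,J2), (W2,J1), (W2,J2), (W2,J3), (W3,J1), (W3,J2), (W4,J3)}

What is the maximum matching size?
Maximum matching size = 3

Maximum matching: {(W2,J1), (W3,J2), (W4,J3)}
Size: 3

This assigns 3 workers to 3 distinct jobs.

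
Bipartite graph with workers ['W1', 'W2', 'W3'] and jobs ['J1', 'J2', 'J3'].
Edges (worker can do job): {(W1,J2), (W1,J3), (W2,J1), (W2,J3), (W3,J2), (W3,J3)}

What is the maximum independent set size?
Maximum independent set = 3

By König's theorem:
- Min vertex cover = Max matching = 3
- Max independent set = Total vertices - Min vertex cover
- Max independent set = 6 - 3 = 3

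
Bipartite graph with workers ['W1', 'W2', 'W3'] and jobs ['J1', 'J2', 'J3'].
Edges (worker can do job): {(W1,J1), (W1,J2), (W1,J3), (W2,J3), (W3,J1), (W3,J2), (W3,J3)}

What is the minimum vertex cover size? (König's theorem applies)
Minimum vertex cover size = 3

By König's theorem: in bipartite graphs,
min vertex cover = max matching = 3

Maximum matching has size 3, so minimum vertex cover also has size 3.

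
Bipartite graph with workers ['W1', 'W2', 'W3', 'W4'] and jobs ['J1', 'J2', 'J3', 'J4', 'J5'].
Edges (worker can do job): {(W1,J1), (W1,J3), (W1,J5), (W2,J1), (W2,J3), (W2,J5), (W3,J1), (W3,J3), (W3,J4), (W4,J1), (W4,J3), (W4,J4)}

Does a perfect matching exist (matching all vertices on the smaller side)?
Yes, perfect matching exists (size 4)

Perfect matching: {(W1,J5), (W2,J3), (W3,J4), (W4,J1)}
All 4 vertices on the smaller side are matched.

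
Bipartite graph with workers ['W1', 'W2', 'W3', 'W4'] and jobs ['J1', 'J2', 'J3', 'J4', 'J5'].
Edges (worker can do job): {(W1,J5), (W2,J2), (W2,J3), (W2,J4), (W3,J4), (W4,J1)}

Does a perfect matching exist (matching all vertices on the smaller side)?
Yes, perfect matching exists (size 4)

Perfect matching: {(W1,J5), (W2,J2), (W3,J4), (W4,J1)}
All 4 vertices on the smaller side are matched.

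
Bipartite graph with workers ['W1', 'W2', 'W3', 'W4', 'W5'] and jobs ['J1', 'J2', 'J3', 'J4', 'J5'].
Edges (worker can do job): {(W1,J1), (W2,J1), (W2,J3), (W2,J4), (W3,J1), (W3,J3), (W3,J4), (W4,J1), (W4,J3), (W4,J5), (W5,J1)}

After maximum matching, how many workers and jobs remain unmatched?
Unmatched: 1 workers, 1 jobs

Maximum matching size: 4
Workers: 5 total, 4 matched, 1 unmatched
Jobs: 5 total, 4 matched, 1 unmatched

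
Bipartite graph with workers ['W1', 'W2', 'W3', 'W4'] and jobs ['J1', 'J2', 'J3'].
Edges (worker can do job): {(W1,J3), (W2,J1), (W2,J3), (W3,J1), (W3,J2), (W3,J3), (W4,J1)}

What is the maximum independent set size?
Maximum independent set = 4

By König's theorem:
- Min vertex cover = Max matching = 3
- Max independent set = Total vertices - Min vertex cover
- Max independent set = 7 - 3 = 4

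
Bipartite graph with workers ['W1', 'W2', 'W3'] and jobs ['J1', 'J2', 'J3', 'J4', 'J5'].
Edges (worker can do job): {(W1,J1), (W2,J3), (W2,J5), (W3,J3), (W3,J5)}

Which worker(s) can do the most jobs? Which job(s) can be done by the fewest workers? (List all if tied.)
Most versatile: W2, W3 (2 jobs); Least covered: J2, J4 (0 workers)

Worker degrees (jobs they can do): W1:1, W2:2, W3:2
Job degrees (workers who can do it): J1:1, J2:0, J3:2, J4:0, J5:2

Maximum worker degree is 2, achieved by: W2, W3
Minimum job degree is 0, achieved by: J2, J4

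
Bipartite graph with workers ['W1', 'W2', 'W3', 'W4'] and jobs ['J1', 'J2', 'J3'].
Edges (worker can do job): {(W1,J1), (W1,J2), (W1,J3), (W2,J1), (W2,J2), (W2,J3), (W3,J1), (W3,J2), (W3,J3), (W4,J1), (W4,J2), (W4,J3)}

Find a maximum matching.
Matching: {(W1,J1), (W3,J3), (W4,J2)}

Maximum matching (size 3):
  W1 → J1
  W3 → J3
  W4 → J2

Each worker is assigned to at most one job, and each job to at most one worker.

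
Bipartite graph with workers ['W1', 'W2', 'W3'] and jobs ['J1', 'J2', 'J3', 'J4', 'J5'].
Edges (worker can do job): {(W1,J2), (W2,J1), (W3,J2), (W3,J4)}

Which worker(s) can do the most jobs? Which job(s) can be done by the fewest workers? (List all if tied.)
Most versatile: W3 (2 jobs); Least covered: J3, J5 (0 workers)

Worker degrees (jobs they can do): W1:1, W2:1, W3:2
Job degrees (workers who can do it): J1:1, J2:2, J3:0, J4:1, J5:0

Maximum worker degree is 2, achieved by: W3
Minimum job degree is 0, achieved by: J3, J5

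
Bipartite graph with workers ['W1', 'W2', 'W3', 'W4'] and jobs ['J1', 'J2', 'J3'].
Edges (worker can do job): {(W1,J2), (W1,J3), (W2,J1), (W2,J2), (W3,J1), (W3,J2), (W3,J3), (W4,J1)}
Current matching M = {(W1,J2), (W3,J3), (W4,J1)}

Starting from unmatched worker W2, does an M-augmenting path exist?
No augmenting path from W2

Alternating search from W2 reaches jobs: {J1, J2, J3}.
Every reachable job is already matched in M, and following those matched edges back to workers exposes no further unvisited jobs.
No M-augmenting path from W2 exists.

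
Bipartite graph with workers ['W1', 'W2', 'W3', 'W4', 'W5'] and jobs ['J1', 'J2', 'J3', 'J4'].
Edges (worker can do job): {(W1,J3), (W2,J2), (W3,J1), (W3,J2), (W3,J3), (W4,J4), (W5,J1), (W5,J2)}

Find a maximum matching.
Matching: {(W1,J3), (W3,J1), (W4,J4), (W5,J2)}

Maximum matching (size 4):
  W1 → J3
  W3 → J1
  W4 → J4
  W5 → J2

Each worker is assigned to at most one job, and each job to at most one worker.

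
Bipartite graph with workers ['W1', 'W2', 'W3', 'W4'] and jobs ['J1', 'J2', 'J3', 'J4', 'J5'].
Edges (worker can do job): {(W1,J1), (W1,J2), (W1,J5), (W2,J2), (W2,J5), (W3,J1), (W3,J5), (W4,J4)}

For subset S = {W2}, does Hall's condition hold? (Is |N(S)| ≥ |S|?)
Yes: |N(S)| = 2, |S| = 1

Subset S = {W2}
Neighbors N(S) = {J2, J5}

|N(S)| = 2, |S| = 1
Hall's condition: |N(S)| ≥ |S| is satisfied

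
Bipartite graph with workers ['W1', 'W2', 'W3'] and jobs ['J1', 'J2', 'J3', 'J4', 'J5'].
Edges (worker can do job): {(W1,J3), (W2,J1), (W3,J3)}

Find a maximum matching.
Matching: {(W2,J1), (W3,J3)}

Maximum matching (size 2):
  W2 → J1
  W3 → J3

Each worker is assigned to at most one job, and each job to at most one worker.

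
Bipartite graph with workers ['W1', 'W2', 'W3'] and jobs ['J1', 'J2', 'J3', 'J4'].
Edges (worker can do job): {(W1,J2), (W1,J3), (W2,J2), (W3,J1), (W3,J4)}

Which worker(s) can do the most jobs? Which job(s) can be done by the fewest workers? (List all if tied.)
Most versatile: W1, W3 (2 jobs); Least covered: J1, J3, J4 (1 workers)

Worker degrees (jobs they can do): W1:2, W2:1, W3:2
Job degrees (workers who can do it): J1:1, J2:2, J3:1, J4:1

Maximum worker degree is 2, achieved by: W1, W3
Minimum job degree is 1, achieved by: J1, J3, J4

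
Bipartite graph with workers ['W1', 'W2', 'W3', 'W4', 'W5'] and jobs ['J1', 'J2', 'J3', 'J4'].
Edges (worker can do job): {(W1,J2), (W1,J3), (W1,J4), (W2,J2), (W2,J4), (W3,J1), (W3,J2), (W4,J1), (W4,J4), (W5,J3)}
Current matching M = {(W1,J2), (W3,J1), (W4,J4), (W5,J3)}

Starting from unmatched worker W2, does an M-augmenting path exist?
No augmenting path from W2

Alternating search from W2 reaches jobs: {J1, J2, J3, J4}.
Every reachable job is already matched in M, and following those matched edges back to workers exposes no further unvisited jobs.
No M-augmenting path from W2 exists.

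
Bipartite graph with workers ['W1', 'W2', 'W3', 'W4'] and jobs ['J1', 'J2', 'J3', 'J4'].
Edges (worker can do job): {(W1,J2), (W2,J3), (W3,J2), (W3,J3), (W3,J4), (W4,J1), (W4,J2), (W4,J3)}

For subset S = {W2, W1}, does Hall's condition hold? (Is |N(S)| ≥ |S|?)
Yes: |N(S)| = 2, |S| = 2

Subset S = {W2, W1}
Neighbors N(S) = {J2, J3}

|N(S)| = 2, |S| = 2
Hall's condition: |N(S)| ≥ |S| is satisfied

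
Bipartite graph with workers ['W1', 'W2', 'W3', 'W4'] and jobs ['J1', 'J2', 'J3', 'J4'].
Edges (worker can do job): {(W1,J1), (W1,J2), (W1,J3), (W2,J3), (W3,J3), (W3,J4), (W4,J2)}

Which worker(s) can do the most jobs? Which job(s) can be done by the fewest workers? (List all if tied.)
Most versatile: W1 (3 jobs); Least covered: J1, J4 (1 workers)

Worker degrees (jobs they can do): W1:3, W2:1, W3:2, W4:1
Job degrees (workers who can do it): J1:1, J2:2, J3:3, J4:1

Maximum worker degree is 3, achieved by: W1
Minimum job degree is 1, achieved by: J1, J4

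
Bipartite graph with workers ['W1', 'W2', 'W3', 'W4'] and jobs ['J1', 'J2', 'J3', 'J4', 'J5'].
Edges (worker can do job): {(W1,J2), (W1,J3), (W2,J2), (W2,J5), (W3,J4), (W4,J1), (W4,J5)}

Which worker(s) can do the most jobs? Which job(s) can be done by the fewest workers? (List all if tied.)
Most versatile: W1, W2, W4 (2 jobs); Least covered: J1, J3, J4 (1 workers)

Worker degrees (jobs they can do): W1:2, W2:2, W3:1, W4:2
Job degrees (workers who can do it): J1:1, J2:2, J3:1, J4:1, J5:2

Maximum worker degree is 2, achieved by: W1, W2, W4
Minimum job degree is 1, achieved by: J1, J3, J4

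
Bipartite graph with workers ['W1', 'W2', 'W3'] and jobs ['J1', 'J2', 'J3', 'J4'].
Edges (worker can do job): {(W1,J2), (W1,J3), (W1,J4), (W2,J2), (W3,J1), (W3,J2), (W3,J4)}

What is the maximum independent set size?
Maximum independent set = 4

By König's theorem:
- Min vertex cover = Max matching = 3
- Max independent set = Total vertices - Min vertex cover
- Max independent set = 7 - 3 = 4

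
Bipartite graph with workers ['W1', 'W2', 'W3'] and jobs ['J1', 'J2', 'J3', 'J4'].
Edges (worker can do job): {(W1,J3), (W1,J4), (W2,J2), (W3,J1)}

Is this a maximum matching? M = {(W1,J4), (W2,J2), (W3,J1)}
Yes, size 3 is maximum

Proposed matching has size 3.
Maximum matching size for this graph: 3.

This is a maximum matching.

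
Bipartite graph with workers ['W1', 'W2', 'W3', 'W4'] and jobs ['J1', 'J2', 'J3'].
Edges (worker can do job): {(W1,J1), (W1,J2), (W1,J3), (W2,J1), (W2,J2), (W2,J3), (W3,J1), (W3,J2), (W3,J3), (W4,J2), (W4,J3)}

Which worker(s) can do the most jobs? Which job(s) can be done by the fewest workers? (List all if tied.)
Most versatile: W1, W2, W3 (3 jobs); Least covered: J1 (3 workers)

Worker degrees (jobs they can do): W1:3, W2:3, W3:3, W4:2
Job degrees (workers who can do it): J1:3, J2:4, J3:4

Maximum worker degree is 3, achieved by: W1, W2, W3
Minimum job degree is 3, achieved by: J1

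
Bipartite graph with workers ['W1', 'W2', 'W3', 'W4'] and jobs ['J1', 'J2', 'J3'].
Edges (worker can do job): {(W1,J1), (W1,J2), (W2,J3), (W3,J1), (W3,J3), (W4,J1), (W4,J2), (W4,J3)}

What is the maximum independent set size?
Maximum independent set = 4

By König's theorem:
- Min vertex cover = Max matching = 3
- Max independent set = Total vertices - Min vertex cover
- Max independent set = 7 - 3 = 4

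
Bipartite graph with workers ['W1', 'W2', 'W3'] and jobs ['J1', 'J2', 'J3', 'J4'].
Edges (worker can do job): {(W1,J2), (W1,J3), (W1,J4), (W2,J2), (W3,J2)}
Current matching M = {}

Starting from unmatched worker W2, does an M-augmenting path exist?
Yes: W2 → J2

An M-augmenting path alternates non-matching / matching edges, starting and ending at unmatched vertices.
Path: W2 → J2
(J2 is unmatched in M, so the path is augmenting.)
Flipping edges along this path would increase |M| from 0 to 1.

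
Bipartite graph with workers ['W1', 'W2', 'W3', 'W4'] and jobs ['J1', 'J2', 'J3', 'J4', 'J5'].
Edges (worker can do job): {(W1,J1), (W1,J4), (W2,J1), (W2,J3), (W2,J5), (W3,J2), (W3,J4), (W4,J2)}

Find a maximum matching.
Matching: {(W1,J1), (W2,J3), (W3,J4), (W4,J2)}

Maximum matching (size 4):
  W1 → J1
  W2 → J3
  W3 → J4
  W4 → J2

Each worker is assigned to at most one job, and each job to at most one worker.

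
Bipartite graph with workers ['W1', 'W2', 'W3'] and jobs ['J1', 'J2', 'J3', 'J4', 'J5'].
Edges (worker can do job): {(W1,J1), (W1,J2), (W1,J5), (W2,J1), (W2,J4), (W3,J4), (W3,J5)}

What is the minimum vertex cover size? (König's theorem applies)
Minimum vertex cover size = 3

By König's theorem: in bipartite graphs,
min vertex cover = max matching = 3

Maximum matching has size 3, so minimum vertex cover also has size 3.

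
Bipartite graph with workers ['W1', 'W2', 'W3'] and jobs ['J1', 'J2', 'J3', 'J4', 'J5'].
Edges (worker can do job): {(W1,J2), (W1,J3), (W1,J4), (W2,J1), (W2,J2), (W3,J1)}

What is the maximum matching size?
Maximum matching size = 3

Maximum matching: {(W1,J3), (W2,J2), (W3,J1)}
Size: 3

This assigns 3 workers to 3 distinct jobs.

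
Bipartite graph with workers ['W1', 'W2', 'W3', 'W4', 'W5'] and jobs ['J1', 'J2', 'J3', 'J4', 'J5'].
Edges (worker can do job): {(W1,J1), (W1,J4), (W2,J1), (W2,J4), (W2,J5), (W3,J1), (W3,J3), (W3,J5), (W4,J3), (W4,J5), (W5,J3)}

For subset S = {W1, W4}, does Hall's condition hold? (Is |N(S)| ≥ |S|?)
Yes: |N(S)| = 4, |S| = 2

Subset S = {W1, W4}
Neighbors N(S) = {J1, J3, J4, J5}

|N(S)| = 4, |S| = 2
Hall's condition: |N(S)| ≥ |S| is satisfied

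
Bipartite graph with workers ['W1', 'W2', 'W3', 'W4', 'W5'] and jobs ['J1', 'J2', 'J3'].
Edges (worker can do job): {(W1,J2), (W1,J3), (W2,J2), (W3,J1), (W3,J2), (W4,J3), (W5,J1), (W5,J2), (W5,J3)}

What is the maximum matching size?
Maximum matching size = 3

Maximum matching: {(W1,J2), (W3,J1), (W5,J3)}
Size: 3

This assigns 3 workers to 3 distinct jobs.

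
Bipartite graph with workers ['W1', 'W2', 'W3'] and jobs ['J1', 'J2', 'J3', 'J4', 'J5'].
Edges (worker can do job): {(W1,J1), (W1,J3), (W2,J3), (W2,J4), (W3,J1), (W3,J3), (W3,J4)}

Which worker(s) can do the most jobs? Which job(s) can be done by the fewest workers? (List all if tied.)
Most versatile: W3 (3 jobs); Least covered: J2, J5 (0 workers)

Worker degrees (jobs they can do): W1:2, W2:2, W3:3
Job degrees (workers who can do it): J1:2, J2:0, J3:3, J4:2, J5:0

Maximum worker degree is 3, achieved by: W3
Minimum job degree is 0, achieved by: J2, J5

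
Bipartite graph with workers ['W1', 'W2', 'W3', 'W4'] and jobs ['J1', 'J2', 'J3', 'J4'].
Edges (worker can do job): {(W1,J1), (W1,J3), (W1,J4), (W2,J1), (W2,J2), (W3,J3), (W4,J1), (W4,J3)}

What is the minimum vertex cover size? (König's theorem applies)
Minimum vertex cover size = 4

By König's theorem: in bipartite graphs,
min vertex cover = max matching = 4

Maximum matching has size 4, so minimum vertex cover also has size 4.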